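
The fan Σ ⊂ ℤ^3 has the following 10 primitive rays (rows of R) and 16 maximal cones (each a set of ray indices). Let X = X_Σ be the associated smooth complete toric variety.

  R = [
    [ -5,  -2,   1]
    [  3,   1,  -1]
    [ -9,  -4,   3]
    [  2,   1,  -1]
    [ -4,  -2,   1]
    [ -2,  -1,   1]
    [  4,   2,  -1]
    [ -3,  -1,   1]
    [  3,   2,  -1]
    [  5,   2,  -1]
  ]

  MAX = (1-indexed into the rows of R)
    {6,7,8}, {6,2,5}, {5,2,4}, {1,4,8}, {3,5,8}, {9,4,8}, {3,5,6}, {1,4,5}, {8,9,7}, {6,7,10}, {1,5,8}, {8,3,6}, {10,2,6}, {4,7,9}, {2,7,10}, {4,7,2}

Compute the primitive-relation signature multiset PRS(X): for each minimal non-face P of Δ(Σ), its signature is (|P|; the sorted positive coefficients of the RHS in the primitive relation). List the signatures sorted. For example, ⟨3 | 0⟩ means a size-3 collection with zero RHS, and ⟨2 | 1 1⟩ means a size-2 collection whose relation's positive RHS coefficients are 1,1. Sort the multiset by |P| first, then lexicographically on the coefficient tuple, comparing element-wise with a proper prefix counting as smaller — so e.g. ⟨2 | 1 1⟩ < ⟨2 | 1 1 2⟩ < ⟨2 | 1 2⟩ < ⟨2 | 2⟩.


|primitive collections| = 25. Relations:

  P={1,10}:  v_{1} + v_{10} = 0  ⟹  sig = ⟨2 | 0⟩
  P={2,8}:  v_{2} + v_{8} = 0  ⟹  sig = ⟨2 | 0⟩
  P={4,6}:  v_{4} + v_{6} = 0  ⟹  sig = ⟨2 | 0⟩
  P={5,7}:  v_{5} + v_{7} = 0  ⟹  sig = ⟨2 | 0⟩
  P={1,2}:  v_{1} + v_{2} = v_{4} + v_{5}  ⟹  sig = ⟨2 | 1 1⟩
  P={1,6}:  v_{1} + v_{6} = v_{5} + v_{8}  ⟹  sig = ⟨2 | 1 1⟩
  P={1,7}:  v_{1} + v_{7} = v_{4} + v_{8}  ⟹  sig = ⟨2 | 1 1⟩
  P={2,3}:  v_{2} + v_{3} = v_{5} + v_{6}  ⟹  sig = ⟨2 | 1 1⟩
  P={2,9}:  v_{2} + v_{9} = v_{4} + v_{7}  ⟹  sig = ⟨2 | 1 1⟩
  P={3,4}:  v_{3} + v_{4} = v_{5} + v_{8}  ⟹  sig = ⟨2 | 1 1⟩
  P={3,7}:  v_{3} + v_{7} = v_{6} + v_{8}  ⟹  sig = ⟨2 | 1 1⟩
  P={4,10}:  v_{4} + v_{10} = v_{2} + v_{7}  ⟹  sig = ⟨2 | 1 1⟩
  P={5,9}:  v_{5} + v_{9} = v_{4} + v_{8}  ⟹  sig = ⟨2 | 1 1⟩
  P={5,10}:  v_{5} + v_{10} = v_{2} + v_{6}  ⟹  sig = ⟨2 | 1 1⟩
  P={6,9}:  v_{6} + v_{9} = v_{7} + v_{8}  ⟹  sig = ⟨2 | 1 1⟩
  P={8,10}:  v_{8} + v_{10} = v_{6} + v_{7}  ⟹  sig = ⟨2 | 1 1⟩
  P={3,9}:  v_{3} + v_{9} = 2·v_{8}  ⟹  sig = ⟨2 | 2⟩
  P={3,10}:  v_{3} + v_{10} = 2·v_{6}  ⟹  sig = ⟨2 | 2⟩
  P={9,10}:  v_{9} + v_{10} = 2·v_{7}  ⟹  sig = ⟨2 | 2⟩
  P={1,3}:  v_{1} + v_{3} = 2·v_{5} + 2·v_{8}  ⟹  sig = ⟨2 | 2 2⟩
  P={1,9}:  v_{1} + v_{9} = 2·v_{4} + 2·v_{8}  ⟹  sig = ⟨2 | 2 2⟩
  P={2,6,7}:  v_{2} + v_{6} + v_{7} = v_{10}  ⟹  sig = ⟨3 | 1⟩
  P={4,5,8}:  v_{4} + v_{5} + v_{8} = v_{1}  ⟹  sig = ⟨3 | 1⟩
  P={4,7,8}:  v_{4} + v_{7} + v_{8} = v_{9}  ⟹  sig = ⟨3 | 1⟩
  P={5,6,8}:  v_{5} + v_{6} + v_{8} = v_{3}  ⟹  sig = ⟨3 | 1⟩

Sorted signature multiset PRS(X):
{ ⟨2 | 0⟩ ×4,  ⟨2 | 1 1⟩ ×12,  ⟨2 | 2⟩ ×3,  ⟨2 | 2 2⟩ ×2,  ⟨3 | 1⟩ ×4 }


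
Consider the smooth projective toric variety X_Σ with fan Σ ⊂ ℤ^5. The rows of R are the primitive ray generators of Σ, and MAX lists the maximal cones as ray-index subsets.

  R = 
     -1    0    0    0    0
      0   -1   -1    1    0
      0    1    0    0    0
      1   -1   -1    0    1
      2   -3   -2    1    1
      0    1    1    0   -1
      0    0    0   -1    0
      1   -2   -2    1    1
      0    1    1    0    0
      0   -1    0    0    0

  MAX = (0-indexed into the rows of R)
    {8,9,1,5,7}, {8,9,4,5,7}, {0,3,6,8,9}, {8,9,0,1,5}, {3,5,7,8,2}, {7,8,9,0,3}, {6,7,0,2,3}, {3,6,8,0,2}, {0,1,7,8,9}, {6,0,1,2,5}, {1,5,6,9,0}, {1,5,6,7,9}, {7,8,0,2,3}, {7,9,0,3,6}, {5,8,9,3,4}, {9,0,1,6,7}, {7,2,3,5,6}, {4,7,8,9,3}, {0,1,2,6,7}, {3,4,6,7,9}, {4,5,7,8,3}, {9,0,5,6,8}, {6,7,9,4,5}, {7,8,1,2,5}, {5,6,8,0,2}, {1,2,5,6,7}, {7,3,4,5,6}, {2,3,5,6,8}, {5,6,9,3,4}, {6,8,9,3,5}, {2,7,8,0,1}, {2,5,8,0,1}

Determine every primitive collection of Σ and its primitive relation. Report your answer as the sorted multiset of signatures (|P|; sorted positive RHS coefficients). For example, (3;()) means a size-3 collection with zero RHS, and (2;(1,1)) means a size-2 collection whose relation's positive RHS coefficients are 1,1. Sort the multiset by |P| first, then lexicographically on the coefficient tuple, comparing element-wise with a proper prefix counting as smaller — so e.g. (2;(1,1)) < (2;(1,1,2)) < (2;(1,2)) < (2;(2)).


Δ(Σ) — 10 vertices, 11 min non-faces:

  P={2,9}:  v_{2} + v_{9} = 0  →  sig = (2;())
  P={1,3}:  v_{1} + v_{3} = v_{7}  →  sig = (2;(1))
  P={0,4}:  v_{0} + v_{4} = v_{7} + v_{9}  →  sig = (2;(1,1))
  P={2,4}:  v_{2} + v_{4} = v_{3} + v_{5} + v_{7}  →  sig = (2;(1,1,1))
  P={1,4}:  v_{1} + v_{4} = v_{5} + 2·v_{7} + v_{9}  →  sig = (2;(1,1,2))
  P={0,3,5}:  v_{0} + v_{3} + v_{5} = 0  →  sig = (3;())
  P={1,6,8}:  v_{1} + v_{6} + v_{8} = 0  →  sig = (3;())
  P={0,5,7}:  v_{0} + v_{5} + v_{7} = v_{1}  →  sig = (3;(1))
  P={6,7,8}:  v_{6} + v_{7} + v_{8} = v_{3}  →  sig = (3;(1))
  P={4,6,8}:  v_{4} + v_{6} + v_{8} = 2·v_{3} + v_{5} + v_{9}  →  sig = (3;(1,1,2))
  P={3,5,7,9}:  v_{3} + v_{5} + v_{7} + v_{9} = v_{4}  →  sig = (4;(1))

Hence PRS(X_Σ) =
    (2;())
    (2;(1))
    (2;(1,1))
    (2;(1,1,1))
    (2;(1,1,2))
    (3;())
    (3;())
    (3;(1))
    (3;(1))
    (3;(1,1,2))
    (4;(1))


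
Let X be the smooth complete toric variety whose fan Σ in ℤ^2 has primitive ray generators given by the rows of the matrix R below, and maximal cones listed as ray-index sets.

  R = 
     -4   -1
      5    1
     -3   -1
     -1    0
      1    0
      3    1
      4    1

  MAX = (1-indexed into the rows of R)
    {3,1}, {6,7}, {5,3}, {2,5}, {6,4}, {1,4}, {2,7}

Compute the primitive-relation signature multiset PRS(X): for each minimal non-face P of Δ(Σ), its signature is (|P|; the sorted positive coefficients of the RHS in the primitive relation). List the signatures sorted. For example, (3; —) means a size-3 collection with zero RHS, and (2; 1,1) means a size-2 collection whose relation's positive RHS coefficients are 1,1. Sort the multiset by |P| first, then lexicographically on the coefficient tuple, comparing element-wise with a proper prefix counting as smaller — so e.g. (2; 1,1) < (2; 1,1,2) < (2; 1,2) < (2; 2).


14 minimal non-faces of Δ(Σ) (on 7 rays):

  • {1,7}:  v_{1} + v_{7} = 0  ⇒ sig = (2; —)
  • {3,6}:  v_{3} + v_{6} = 0  ⇒ sig = (2; —)
  • {4,5}:  v_{4} + v_{5} = 0  ⇒ sig = (2; —)
  • {1,2}:  v_{1} + v_{2} = v_{5}  ⇒ sig = (2; 1)
  • {1,5}:  v_{1} + v_{5} = v_{3}  ⇒ sig = (2; 1)
  • {1,6}:  v_{1} + v_{6} = v_{4}  ⇒ sig = (2; 1)
  • {2,4}:  v_{2} + v_{4} = v_{7}  ⇒ sig = (2; 1)
  • {3,4}:  v_{3} + v_{4} = v_{1}  ⇒ sig = (2; 1)
  • {3,7}:  v_{3} + v_{7} = v_{5}  ⇒ sig = (2; 1)
  • {4,7}:  v_{4} + v_{7} = v_{6}  ⇒ sig = (2; 1)
  • {5,6}:  v_{5} + v_{6} = v_{7}  ⇒ sig = (2; 1)
  • {5,7}:  v_{5} + v_{7} = v_{2}  ⇒ sig = (2; 1)
  • {2,3}:  v_{2} + v_{3} = 2·v_{5}  ⇒ sig = (2; 2)
  • {2,6}:  v_{2} + v_{6} = 2·v_{7}  ⇒ sig = (2; 2)

Signatures (|P|; sorted positive RHS coefficients), sorted:
{ (2; —) ×3,  (2; 1) ×9,  (2; 2) ×2 }


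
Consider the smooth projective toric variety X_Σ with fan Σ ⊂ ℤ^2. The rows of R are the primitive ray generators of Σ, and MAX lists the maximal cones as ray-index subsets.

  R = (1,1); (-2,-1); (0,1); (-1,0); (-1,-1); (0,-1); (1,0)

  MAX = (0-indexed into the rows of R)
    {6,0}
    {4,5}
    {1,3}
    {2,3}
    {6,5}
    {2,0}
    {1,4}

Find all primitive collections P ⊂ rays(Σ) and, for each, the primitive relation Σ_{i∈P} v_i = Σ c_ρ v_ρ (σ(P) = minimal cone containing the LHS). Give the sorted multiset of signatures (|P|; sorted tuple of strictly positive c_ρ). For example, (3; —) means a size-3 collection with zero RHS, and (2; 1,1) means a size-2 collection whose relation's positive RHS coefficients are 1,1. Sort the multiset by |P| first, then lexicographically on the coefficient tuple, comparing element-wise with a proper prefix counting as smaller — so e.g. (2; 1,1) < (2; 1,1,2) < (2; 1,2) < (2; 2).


Minimal non-faces — 14 found among 7 rays, 7 max cones:

  • {0,4}:  v_{0} + v_{4} = 0  so sig = (2; —)
  • {2,5}:  v_{2} + v_{5} = 0  so sig = (2; —)
  • {3,6}:  v_{3} + v_{6} = 0  so sig = (2; —)
  • {0,1}:  v_{0} + v_{1} = v_{3}  so sig = (2; 1)
  • {0,3}:  v_{0} + v_{3} = v_{2}  so sig = (2; 1)
  • {0,5}:  v_{0} + v_{5} = v_{6}  so sig = (2; 1)
  • {1,6}:  v_{1} + v_{6} = v_{4}  so sig = (2; 1)
  • {2,4}:  v_{2} + v_{4} = v_{3}  so sig = (2; 1)
  • {2,6}:  v_{2} + v_{6} = v_{0}  so sig = (2; 1)
  • {3,4}:  v_{3} + v_{4} = v_{1}  so sig = (2; 1)
  • {3,5}:  v_{3} + v_{5} = v_{4}  so sig = (2; 1)
  • {4,6}:  v_{4} + v_{6} = v_{5}  so sig = (2; 1)
  • {1,2}:  v_{1} + v_{2} = 2·v_{3}  so sig = (2; 2)
  • {1,5}:  v_{1} + v_{5} = 2·v_{4}  so sig = (2; 2)

Sorted signature multiset PRS(X):
    |P|=2: 14 collections, coeffs (), (), (), (1), (1), (1), (1), (1), (1), (1), (1), (1), (2), (2)


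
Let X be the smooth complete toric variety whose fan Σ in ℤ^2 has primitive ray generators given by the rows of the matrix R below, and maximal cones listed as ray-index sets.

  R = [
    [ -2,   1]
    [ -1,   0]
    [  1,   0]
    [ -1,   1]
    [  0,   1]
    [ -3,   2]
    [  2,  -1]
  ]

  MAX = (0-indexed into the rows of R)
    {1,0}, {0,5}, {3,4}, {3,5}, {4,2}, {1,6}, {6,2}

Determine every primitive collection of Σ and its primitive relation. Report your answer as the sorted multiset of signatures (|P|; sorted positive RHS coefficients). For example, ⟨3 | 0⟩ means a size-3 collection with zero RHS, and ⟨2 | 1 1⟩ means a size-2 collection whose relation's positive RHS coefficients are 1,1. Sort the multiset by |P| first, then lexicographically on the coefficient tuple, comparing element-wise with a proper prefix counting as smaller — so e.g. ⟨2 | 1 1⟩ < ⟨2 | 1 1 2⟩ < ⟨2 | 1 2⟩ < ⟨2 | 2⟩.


Δ(Σ) — 7 vertices, 14 min non-faces:

  P = {0,6}:  v_{0} + v_{6} = 0  →  sig = ⟨2 | 0⟩
  P = {1,2}:  v_{1} + v_{2} = 0  →  sig = ⟨2 | 0⟩
  P = {0,2}:  v_{0} + v_{2} = v_{3}  →  sig = ⟨2 | 1⟩
  P = {0,3}:  v_{0} + v_{3} = v_{5}  →  sig = ⟨2 | 1⟩
  P = {1,3}:  v_{1} + v_{3} = v_{0}  →  sig = ⟨2 | 1⟩
  P = {1,4}:  v_{1} + v_{4} = v_{3}  →  sig = ⟨2 | 1⟩
  P = {2,3}:  v_{2} + v_{3} = v_{4}  →  sig = ⟨2 | 1⟩
  P = {3,6}:  v_{3} + v_{6} = v_{2}  →  sig = ⟨2 | 1⟩
  P = {5,6}:  v_{5} + v_{6} = v_{3}  →  sig = ⟨2 | 1⟩
  P = {0,4}:  v_{0} + v_{4} = 2·v_{3}  →  sig = ⟨2 | 2⟩
  P = {1,5}:  v_{1} + v_{5} = 2·v_{0}  →  sig = ⟨2 | 2⟩
  P = {2,5}:  v_{2} + v_{5} = 2·v_{3}  →  sig = ⟨2 | 2⟩
  P = {4,6}:  v_{4} + v_{6} = 2·v_{2}  →  sig = ⟨2 | 2⟩
  P = {4,5}:  v_{4} + v_{5} = 3·v_{3}  →  sig = ⟨2 | 3⟩

Signatures (|P|; sorted positive RHS coefficients), sorted:
{ ⟨2 | 0⟩ ×2,  ⟨2 | 1⟩ ×7,  ⟨2 | 2⟩ ×4,  ⟨2 | 3⟩ }


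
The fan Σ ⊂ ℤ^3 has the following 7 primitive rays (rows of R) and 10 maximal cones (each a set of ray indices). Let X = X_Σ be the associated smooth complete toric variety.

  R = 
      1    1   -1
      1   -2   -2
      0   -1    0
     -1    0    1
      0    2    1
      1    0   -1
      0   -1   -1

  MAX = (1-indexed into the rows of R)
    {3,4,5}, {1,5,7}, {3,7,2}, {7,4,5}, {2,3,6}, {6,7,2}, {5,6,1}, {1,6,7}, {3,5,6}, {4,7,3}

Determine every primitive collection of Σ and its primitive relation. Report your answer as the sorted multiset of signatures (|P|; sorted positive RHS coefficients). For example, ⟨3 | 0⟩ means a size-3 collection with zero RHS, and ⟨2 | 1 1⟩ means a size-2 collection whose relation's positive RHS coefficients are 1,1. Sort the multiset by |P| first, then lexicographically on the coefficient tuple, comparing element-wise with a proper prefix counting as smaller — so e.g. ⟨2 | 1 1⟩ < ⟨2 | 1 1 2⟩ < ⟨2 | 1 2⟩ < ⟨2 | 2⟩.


Primitive collections (9):

  P = {4,6}:  v_{4} + v_{6} = 0  ⟹  sig = ⟨2 | 0⟩
  P = {1,3}:  v_{1} + v_{3} = v_{6}  ⟹  sig = ⟨2 | 1⟩
  P = {2,5}:  v_{2} + v_{5} = v_{6}  ⟹  sig = ⟨2 | 1⟩
  P = {1,4}:  v_{1} + v_{4} = v_{5} + v_{7}  ⟹  sig = ⟨2 | 1 1⟩
  P = {2,4}:  v_{2} + v_{4} = v_{3} + v_{7}  ⟹  sig = ⟨2 | 1 1⟩
  P = {1,2}:  v_{1} + v_{2} = 2·v_{6} + v_{7}  ⟹  sig = ⟨2 | 1 2⟩
  P = {3,5,7}:  v_{3} + v_{5} + v_{7} = 0  ⟹  sig = ⟨3 | 0⟩
  P = {3,6,7}:  v_{3} + v_{6} + v_{7} = v_{2}  ⟹  sig = ⟨3 | 1⟩
  P = {5,6,7}:  v_{5} + v_{6} + v_{7} = v_{1}  ⟹  sig = ⟨3 | 1⟩

Sorted signature multiset PRS(X):
{ ⟨2 | 0⟩,  ⟨2 | 1⟩ ×2,  ⟨2 | 1 1⟩ ×2,  ⟨2 | 1 2⟩,  ⟨3 | 0⟩,  ⟨3 | 1⟩ ×2 }


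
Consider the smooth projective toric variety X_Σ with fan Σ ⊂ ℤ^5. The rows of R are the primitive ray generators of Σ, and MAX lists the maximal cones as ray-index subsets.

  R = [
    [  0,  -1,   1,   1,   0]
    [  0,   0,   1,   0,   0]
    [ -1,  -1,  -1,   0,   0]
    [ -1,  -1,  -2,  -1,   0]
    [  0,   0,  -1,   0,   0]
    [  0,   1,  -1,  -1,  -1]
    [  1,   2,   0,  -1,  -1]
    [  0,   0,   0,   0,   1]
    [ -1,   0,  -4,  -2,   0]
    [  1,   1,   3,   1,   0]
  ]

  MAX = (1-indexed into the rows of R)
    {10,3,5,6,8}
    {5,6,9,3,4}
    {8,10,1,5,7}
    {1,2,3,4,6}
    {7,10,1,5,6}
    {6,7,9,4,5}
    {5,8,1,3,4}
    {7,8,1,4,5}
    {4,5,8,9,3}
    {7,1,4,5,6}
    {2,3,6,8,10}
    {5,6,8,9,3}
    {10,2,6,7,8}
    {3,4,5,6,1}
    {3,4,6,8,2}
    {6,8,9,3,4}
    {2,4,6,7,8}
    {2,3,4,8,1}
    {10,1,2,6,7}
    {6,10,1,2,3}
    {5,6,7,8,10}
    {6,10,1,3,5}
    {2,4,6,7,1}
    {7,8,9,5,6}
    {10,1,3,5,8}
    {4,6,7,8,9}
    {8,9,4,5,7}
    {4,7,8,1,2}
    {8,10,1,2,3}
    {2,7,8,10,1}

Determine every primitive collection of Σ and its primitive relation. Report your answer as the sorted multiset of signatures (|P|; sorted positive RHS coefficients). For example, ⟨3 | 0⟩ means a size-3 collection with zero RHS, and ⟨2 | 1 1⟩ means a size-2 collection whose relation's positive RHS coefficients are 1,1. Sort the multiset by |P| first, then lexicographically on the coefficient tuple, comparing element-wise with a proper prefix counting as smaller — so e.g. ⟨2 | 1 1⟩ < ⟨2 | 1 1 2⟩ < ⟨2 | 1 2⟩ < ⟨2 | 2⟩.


8 minimal non-faces of Δ(Σ) (on 10 rays):

  P = {2,5}:  v_{2} + v_{5} = 0  ⟹  sig = ⟨2 | 0⟩
  P = {3,7}:  v_{3} + v_{7} = v_{6}  ⟹  sig = ⟨2 | 1⟩
  P = {4,10}:  v_{4} + v_{10} = v_{2}  ⟹  sig = ⟨2 | 1⟩
  P = {1,9}:  v_{1} + v_{9} = v_{4} + v_{5}  ⟹  sig = ⟨2 | 1 1⟩
  P = {9,10}:  v_{9} + v_{10} = v_{6} + v_{8}  ⟹  sig = ⟨2 | 1 1⟩
  P = {2,9}:  v_{2} + v_{9} = v_{4} + v_{6} + v_{8}  ⟹  sig = ⟨2 | 1 1 1⟩
  P = {1,6,8}:  v_{1} + v_{6} + v_{8} = 0  ⟹  sig = ⟨3 | 0⟩
  P = {4,5,6,8}:  v_{4} + v_{5} + v_{6} + v_{8} = v_{9}  ⟹  sig = ⟨4 | 1⟩

so the primitive-relation signature multiset is
[⟨2 | 0⟩, ⟨2 | 1⟩, ⟨2 | 1⟩, ⟨2 | 1 1⟩, ⟨2 | 1 1⟩, ⟨2 | 1 1 1⟩, ⟨3 | 0⟩, ⟨4 | 1⟩]


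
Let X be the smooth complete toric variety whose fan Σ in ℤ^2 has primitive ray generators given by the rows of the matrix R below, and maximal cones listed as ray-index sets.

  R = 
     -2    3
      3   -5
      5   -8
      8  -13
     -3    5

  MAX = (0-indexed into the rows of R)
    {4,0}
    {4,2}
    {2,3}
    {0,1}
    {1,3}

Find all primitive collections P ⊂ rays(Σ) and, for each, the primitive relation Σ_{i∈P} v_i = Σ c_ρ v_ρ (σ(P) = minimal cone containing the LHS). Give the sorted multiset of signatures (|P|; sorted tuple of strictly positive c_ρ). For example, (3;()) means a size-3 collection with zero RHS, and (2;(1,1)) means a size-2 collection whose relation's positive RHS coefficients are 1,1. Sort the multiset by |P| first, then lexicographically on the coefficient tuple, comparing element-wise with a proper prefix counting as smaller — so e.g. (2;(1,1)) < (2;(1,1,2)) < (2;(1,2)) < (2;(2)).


5 minimal non-faces of Δ(Σ) (on 5 rays):

  P = {1,4}:  v_{1} + v_{4} = 0  so sig = (2;())
  P = {0,2}:  v_{0} + v_{2} = v_{1}  so sig = (2;(1))
  P = {1,2}:  v_{1} + v_{2} = v_{3}  so sig = (2;(1))
  P = {3,4}:  v_{3} + v_{4} = v_{2}  so sig = (2;(1))
  P = {0,3}:  v_{0} + v_{3} = 2·v_{1}  so sig = (2;(2))

Sorted signature multiset PRS(X):
{ (2;()),  (2;(1)) ×3,  (2;(2)) }


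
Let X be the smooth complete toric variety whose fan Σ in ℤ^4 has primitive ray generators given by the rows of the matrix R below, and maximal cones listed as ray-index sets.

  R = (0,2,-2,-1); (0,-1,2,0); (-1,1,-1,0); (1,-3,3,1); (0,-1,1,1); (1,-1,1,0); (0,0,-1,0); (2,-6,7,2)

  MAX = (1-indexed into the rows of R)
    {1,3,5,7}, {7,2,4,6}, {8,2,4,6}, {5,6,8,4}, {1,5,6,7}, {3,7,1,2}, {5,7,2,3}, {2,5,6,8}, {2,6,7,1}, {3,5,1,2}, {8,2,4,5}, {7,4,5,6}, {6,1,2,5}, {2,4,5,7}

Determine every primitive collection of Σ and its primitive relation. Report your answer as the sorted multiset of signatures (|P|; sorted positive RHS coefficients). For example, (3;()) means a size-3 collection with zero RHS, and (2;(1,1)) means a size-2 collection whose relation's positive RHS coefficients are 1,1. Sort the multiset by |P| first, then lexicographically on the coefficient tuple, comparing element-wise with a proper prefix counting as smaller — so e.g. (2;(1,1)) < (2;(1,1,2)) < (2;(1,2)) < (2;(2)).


Primitive collections (9):

  P={3,6}:  v_{3} + v_{6} = 0  so sig = (2;())
  P={1,4}:  v_{1} + v_{4} = v_{6}  so sig = (2;(1))
  P={3,4}:  v_{3} + v_{4} = v_{2} + v_{5} + v_{7}  so sig = (2;(1,1,1))
  P={3,8}:  v_{3} + v_{8} = v_{2} + v_{4} + v_{5}  so sig = (2;(1,1,1))
  P={1,8}:  v_{1} + v_{8} = v_{2} + v_{5} + 2·v_{6}  so sig = (2;(1,1,2))
  P={7,8}:  v_{7} + v_{8} = 2·v_{4}  so sig = (2;(2))
  P={1,2,5,7}:  v_{1} + v_{2} + v_{5} + v_{7} = 0  so sig = (4;())
  P={2,4,5,6}:  v_{2} + v_{4} + v_{5} + v_{6} = v_{8}  so sig = (4;(1))
  P={2,5,6,7}:  v_{2} + v_{5} + v_{6} + v_{7} = v_{4}  so sig = (4;(1))

Sorted signature multiset PRS(X):
    |P|=2: 6 collections, coeffs (), (1), (1,1,1), (1,1,1), (1,1,2), (2)
    |P|=4: 3 collections, coeffs (), (1), (1)


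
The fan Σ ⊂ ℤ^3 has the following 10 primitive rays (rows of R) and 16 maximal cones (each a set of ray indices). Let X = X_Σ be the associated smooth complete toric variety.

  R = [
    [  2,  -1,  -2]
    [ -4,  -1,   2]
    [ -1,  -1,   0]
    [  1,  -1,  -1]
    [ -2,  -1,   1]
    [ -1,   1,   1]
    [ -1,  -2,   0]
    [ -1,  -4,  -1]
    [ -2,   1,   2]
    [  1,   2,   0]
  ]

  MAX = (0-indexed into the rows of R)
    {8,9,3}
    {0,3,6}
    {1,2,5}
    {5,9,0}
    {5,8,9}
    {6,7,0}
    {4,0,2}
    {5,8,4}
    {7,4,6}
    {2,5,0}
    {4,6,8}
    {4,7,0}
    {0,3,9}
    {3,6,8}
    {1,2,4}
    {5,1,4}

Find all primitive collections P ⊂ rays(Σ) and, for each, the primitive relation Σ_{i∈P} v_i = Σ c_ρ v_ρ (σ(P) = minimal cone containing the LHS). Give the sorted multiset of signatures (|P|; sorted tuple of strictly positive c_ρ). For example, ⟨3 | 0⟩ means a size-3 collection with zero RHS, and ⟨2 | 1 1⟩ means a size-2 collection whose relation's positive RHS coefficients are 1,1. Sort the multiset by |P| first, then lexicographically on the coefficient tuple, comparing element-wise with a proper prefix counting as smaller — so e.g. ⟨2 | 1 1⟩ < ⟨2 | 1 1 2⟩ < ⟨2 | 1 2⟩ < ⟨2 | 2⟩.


24 minimal non-faces of Δ(Σ) (on 10 rays):

  {0,8}:  v_{0} + v_{8} = 0  ⇒ sig = ⟨2 | 0⟩
  {3,5}:  v_{3} + v_{5} = 0  ⇒ sig = ⟨2 | 0⟩
  {6,9}:  v_{6} + v_{9} = 0  ⇒ sig = ⟨2 | 0⟩
  {3,4}:  v_{3} + v_{4} = v_{6}  ⇒ sig = ⟨2 | 1⟩
  {4,9}:  v_{4} + v_{9} = v_{5}  ⇒ sig = ⟨2 | 1⟩
  {5,6}:  v_{5} + v_{6} = v_{4}  ⇒ sig = ⟨2 | 1⟩
  {1,3}:  v_{1} + v_{3} = v_{2} + v_{4}  ⇒ sig = ⟨2 | 1 1⟩
  {2,3}:  v_{2} + v_{3} = v_{0} + v_{4}  ⇒ sig = ⟨2 | 1 1⟩
  {2,8}:  v_{2} + v_{8} = v_{4} + v_{5}  ⇒ sig = ⟨2 | 1 1⟩
  {7,8}:  v_{7} + v_{8} = v_{4} + v_{6}  ⇒ sig = ⟨2 | 1 1⟩
  {7,9}:  v_{7} + v_{9} = v_{0} + v_{4}  ⇒ sig = ⟨2 | 1 1⟩
  {1,7}:  v_{1} + v_{7} = v_{0} + v_{2} + 3·v_{4}  ⇒ sig = ⟨2 | 1 1 3⟩
  {1,6}:  v_{1} + v_{6} = v_{2} + 2·v_{4}  ⇒ sig = ⟨2 | 1 2⟩
  {1,9}:  v_{1} + v_{9} = v_{2} + 2·v_{5}  ⇒ sig = ⟨2 | 1 2⟩
  {2,6}:  v_{2} + v_{6} = v_{0} + 2·v_{4}  ⇒ sig = ⟨2 | 1 2⟩
  {2,9}:  v_{2} + v_{9} = v_{0} + 2·v_{5}  ⇒ sig = ⟨2 | 1 2⟩
  {3,7}:  v_{3} + v_{7} = v_{0} + 2·v_{6}  ⇒ sig = ⟨2 | 1 2⟩
  {5,7}:  v_{5} + v_{7} = v_{0} + 2·v_{4}  ⇒ sig = ⟨2 | 1 2⟩
  {0,1}:  v_{0} + v_{1} = 2·v_{2}  ⇒ sig = ⟨2 | 2⟩
  {1,8}:  v_{1} + v_{8} = 2·v_{4} + 2·v_{5}  ⇒ sig = ⟨2 | 2 2⟩
  {2,7}:  v_{2} + v_{7} = 2·v_{0} + 3·v_{4}  ⇒ sig = ⟨2 | 2 3⟩
  {0,4,5}:  v_{0} + v_{4} + v_{5} = v_{2}  ⇒ sig = ⟨3 | 1⟩
  {0,4,6}:  v_{0} + v_{4} + v_{6} = v_{7}  ⇒ sig = ⟨3 | 1⟩
  {2,4,5}:  v_{2} + v_{4} + v_{5} = v_{1}  ⇒ sig = ⟨3 | 1⟩

Hence PRS(X_Σ) =
[⟨2 | 0⟩, ⟨2 | 0⟩, ⟨2 | 0⟩, ⟨2 | 1⟩, ⟨2 | 1⟩, ⟨2 | 1⟩, ⟨2 | 1 1⟩, ⟨2 | 1 1⟩, ⟨2 | 1 1⟩, ⟨2 | 1 1⟩, ⟨2 | 1 1⟩, ⟨2 | 1 1 3⟩, ⟨2 | 1 2⟩, ⟨2 | 1 2⟩, ⟨2 | 1 2⟩, ⟨2 | 1 2⟩, ⟨2 | 1 2⟩, ⟨2 | 1 2⟩, ⟨2 | 2⟩, ⟨2 | 2 2⟩, ⟨2 | 2 3⟩, ⟨3 | 1⟩, ⟨3 | 1⟩, ⟨3 | 1⟩]


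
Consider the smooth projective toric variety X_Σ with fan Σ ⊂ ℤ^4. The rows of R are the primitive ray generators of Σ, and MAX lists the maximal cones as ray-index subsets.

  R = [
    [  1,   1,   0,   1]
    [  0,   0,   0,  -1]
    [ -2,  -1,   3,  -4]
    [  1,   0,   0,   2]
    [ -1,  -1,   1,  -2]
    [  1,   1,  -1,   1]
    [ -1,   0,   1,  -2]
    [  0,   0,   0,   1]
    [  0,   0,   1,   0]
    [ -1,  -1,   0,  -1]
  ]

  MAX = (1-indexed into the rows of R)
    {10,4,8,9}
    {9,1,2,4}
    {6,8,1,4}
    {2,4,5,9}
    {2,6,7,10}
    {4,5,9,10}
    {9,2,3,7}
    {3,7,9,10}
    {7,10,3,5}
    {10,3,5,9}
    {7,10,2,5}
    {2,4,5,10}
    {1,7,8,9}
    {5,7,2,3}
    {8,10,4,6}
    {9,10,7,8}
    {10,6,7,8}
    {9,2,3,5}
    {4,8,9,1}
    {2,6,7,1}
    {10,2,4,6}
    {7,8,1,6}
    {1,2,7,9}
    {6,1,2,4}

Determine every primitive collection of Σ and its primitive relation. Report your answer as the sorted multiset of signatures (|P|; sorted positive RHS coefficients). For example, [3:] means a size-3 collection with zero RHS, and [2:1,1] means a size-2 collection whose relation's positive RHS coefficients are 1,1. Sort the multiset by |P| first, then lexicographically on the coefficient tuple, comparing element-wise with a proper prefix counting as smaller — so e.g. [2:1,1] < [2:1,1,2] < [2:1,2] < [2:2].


Primitive collections (14):

  • {1,10}:  v_{1} + v_{10} = 0  ⇒ sig = [2:]
  • {2,8}:  v_{2} + v_{8} = 0  ⇒ sig = [2:]
  • {4,7}:  v_{4} + v_{7} = v_{9}  ⇒ sig = [2:1]
  • {5,6}:  v_{5} + v_{6} = v_{2}  ⇒ sig = [2:1]
  • {6,9}:  v_{6} + v_{9} = v_{1}  ⇒ sig = [2:1]
  • {1,5}:  v_{1} + v_{5} = v_{2} + v_{9}  ⇒ sig = [2:1,1]
  • {5,8}:  v_{5} + v_{8} = v_{9} + v_{10}  ⇒ sig = [2:1,1]
  • {3,6}:  v_{3} + v_{6} = v_{2} + v_{7} + v_{9}  ⇒ sig = [2:1,1,1]
  • {1,3}:  v_{1} + v_{3} = v_{2} + v_{7} + 2·v_{9}  ⇒ sig = [2:1,1,2]
  • {3,8}:  v_{3} + v_{8} = v_{7} + 2·v_{9} + v_{10}  ⇒ sig = [2:1,1,2]
  • {3,4}:  v_{3} + v_{4} = v_{5} + 2·v_{9}  ⇒ sig = [2:1,2]
  • {2,9,10}:  v_{2} + v_{9} + v_{10} = v_{5}  ⇒ sig = [3:1]
  • {5,7,9}:  v_{5} + v_{7} + v_{9} = v_{3}  ⇒ sig = [3:1]
  • {2,3,10}:  v_{2} + v_{3} + v_{10} = 2·v_{5} + v_{7}  ⇒ sig = [3:1,2]

Sorted signature multiset PRS(X):
    |P|=2: 11 collections, coeffs (), (), (1), (1), (1), (1,1), (1,1), (1,1,1), (1,1,2), (1,1,2), (1,2)
    |P|=3: 3 collections, coeffs (1), (1), (1,2)


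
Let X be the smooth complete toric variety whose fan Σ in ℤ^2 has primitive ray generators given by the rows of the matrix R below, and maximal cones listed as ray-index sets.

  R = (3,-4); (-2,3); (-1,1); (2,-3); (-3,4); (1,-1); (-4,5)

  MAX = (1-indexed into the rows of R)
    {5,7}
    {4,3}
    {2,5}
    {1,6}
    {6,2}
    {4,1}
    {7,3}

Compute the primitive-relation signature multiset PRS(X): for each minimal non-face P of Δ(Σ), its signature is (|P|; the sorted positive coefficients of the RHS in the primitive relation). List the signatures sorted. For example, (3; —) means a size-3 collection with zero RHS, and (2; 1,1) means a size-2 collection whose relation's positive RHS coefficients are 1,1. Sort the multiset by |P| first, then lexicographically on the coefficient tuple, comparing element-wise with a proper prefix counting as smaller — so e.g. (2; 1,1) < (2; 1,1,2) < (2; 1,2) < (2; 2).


|primitive collections| = 14. Relations:

  • {1,5}:  v_{1} + v_{5} = 0  so sig = (2; —)
  • {2,4}:  v_{2} + v_{4} = 0  so sig = (2; —)
  • {3,6}:  v_{3} + v_{6} = 0  so sig = (2; —)
  • {1,2}:  v_{1} + v_{2} = v_{6}  so sig = (2; 1)
  • {1,3}:  v_{1} + v_{3} = v_{4}  so sig = (2; 1)
  • {1,7}:  v_{1} + v_{7} = v_{3}  so sig = (2; 1)
  • {2,3}:  v_{2} + v_{3} = v_{5}  so sig = (2; 1)
  • {3,5}:  v_{3} + v_{5} = v_{7}  so sig = (2; 1)
  • {4,5}:  v_{4} + v_{5} = v_{3}  so sig = (2; 1)
  • {4,6}:  v_{4} + v_{6} = v_{1}  so sig = (2; 1)
  • {5,6}:  v_{5} + v_{6} = v_{2}  so sig = (2; 1)
  • {6,7}:  v_{6} + v_{7} = v_{5}  so sig = (2; 1)
  • {2,7}:  v_{2} + v_{7} = 2·v_{5}  so sig = (2; 2)
  • {4,7}:  v_{4} + v_{7} = 2·v_{3}  so sig = (2; 2)

so the primitive-relation signature multiset is
{ (2; —) ×3,  (2; 1) ×9,  (2; 2) ×2 }


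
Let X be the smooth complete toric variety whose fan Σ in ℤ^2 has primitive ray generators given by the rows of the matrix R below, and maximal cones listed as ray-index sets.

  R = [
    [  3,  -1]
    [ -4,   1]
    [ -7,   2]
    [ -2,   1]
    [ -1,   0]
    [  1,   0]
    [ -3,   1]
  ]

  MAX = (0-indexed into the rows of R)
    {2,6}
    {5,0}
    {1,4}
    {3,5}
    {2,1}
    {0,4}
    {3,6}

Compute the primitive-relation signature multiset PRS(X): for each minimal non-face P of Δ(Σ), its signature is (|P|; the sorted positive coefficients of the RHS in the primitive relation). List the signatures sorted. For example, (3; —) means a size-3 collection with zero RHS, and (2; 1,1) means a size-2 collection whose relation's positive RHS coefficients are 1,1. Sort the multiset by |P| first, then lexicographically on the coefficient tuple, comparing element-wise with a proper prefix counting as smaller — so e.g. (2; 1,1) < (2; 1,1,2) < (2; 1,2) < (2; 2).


Minimal non-faces — 14 found among 7 rays, 7 max cones:

  P = {0,6}:  v_{0} + v_{6} = 0  ⇒ sig = (2; —)
  P = {4,5}:  v_{4} + v_{5} = 0  ⇒ sig = (2; —)
  P = {0,1}:  v_{0} + v_{1} = v_{4}  ⇒ sig = (2; 1)
  P = {0,2}:  v_{0} + v_{2} = v_{1}  ⇒ sig = (2; 1)
  P = {0,3}:  v_{0} + v_{3} = v_{5}  ⇒ sig = (2; 1)
  P = {1,5}:  v_{1} + v_{5} = v_{6}  ⇒ sig = (2; 1)
  P = {1,6}:  v_{1} + v_{6} = v_{2}  ⇒ sig = (2; 1)
  P = {3,4}:  v_{3} + v_{4} = v_{6}  ⇒ sig = (2; 1)
  P = {4,6}:  v_{4} + v_{6} = v_{1}  ⇒ sig = (2; 1)
  P = {5,6}:  v_{5} + v_{6} = v_{3}  ⇒ sig = (2; 1)
  P = {1,3}:  v_{1} + v_{3} = 2·v_{6}  ⇒ sig = (2; 2)
  P = {2,4}:  v_{2} + v_{4} = 2·v_{1}  ⇒ sig = (2; 2)
  P = {2,5}:  v_{2} + v_{5} = 2·v_{6}  ⇒ sig = (2; 2)
  P = {2,3}:  v_{2} + v_{3} = 3·v_{6}  ⇒ sig = (2; 3)

Hence PRS(X_Σ) =
    |P|=2: 14 collections, coeffs (), (), (1), (1), (1), (1), (1), (1), (1), (1), (2), (2), (2), (3)


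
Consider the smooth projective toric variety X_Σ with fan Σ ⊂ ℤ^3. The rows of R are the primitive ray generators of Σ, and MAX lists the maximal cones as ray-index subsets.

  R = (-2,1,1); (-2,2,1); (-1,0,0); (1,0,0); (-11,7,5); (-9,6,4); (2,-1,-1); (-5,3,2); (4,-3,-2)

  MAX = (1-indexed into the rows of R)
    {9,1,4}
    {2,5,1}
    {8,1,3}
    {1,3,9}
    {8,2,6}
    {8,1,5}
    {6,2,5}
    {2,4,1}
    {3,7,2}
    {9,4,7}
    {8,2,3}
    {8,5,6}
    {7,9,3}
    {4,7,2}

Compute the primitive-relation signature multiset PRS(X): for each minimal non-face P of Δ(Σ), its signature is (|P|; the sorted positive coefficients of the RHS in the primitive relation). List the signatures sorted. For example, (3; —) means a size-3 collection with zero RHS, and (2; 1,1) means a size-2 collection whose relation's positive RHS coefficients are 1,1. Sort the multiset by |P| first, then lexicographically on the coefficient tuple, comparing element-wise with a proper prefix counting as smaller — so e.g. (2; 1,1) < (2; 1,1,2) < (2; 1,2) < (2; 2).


Σ has 18 primitive collections:

  • {1,7}:  v_{1} + v_{7} = 0  so sig = (2; —)
  • {3,4}:  v_{3} + v_{4} = 0  so sig = (2; —)
  • {1,6}:  v_{1} + v_{6} = v_{5}  so sig = (2; 1)
  • {2,9}:  v_{2} + v_{9} = v_{7}  so sig = (2; 1)
  • {5,7}:  v_{5} + v_{7} = v_{6}  so sig = (2; 1)
  • {6,9}:  v_{6} + v_{9} = v_{8}  so sig = (2; 1)
  • {8,9}:  v_{8} + v_{9} = v_{3}  so sig = (2; 1)
  • {4,8}:  v_{4} + v_{8} = v_{1} + v_{2}  so sig = (2; 1,1)
  • {5,9}:  v_{5} + v_{9} = v_{1} + v_{8}  so sig = (2; 1,1)
  • {6,7}:  v_{6} + v_{7} = v_{2} + v_{8}  so sig = (2; 1,1)
  • {7,8}:  v_{7} + v_{8} = v_{2} + v_{3}  so sig = (2; 1,1)
  • {3,5}:  v_{3} + v_{5} = v_{1} + 2·v_{8}  so sig = (2; 1,2)
  • {3,6}:  v_{3} + v_{6} = 2·v_{8}  so sig = (2; 2)
  • {4,6}:  v_{4} + v_{6} = 2·v_{1} + 2·v_{2}  so sig = (2; 2,2)
  • {4,5}:  v_{4} + v_{5} = 3·v_{1} + 2·v_{2}  so sig = (2; 2,3)
  • {1,2,3}:  v_{1} + v_{2} + v_{3} = v_{8}  so sig = (3; 1)
  • {1,2,8}:  v_{1} + v_{2} + v_{8} = v_{6}  so sig = (3; 1)
  • {2,5,8}:  v_{2} + v_{5} + v_{8} = 2·v_{6}  so sig = (3; 2)

Hence PRS(X_Σ) =
    (2; —)
    (2; —)
    (2; 1)
    (2; 1)
    (2; 1)
    (2; 1)
    (2; 1)
    (2; 1,1)
    (2; 1,1)
    (2; 1,1)
    (2; 1,1)
    (2; 1,2)
    (2; 2)
    (2; 2,2)
    (2; 2,3)
    (3; 1)
    (3; 1)
    (3; 2)


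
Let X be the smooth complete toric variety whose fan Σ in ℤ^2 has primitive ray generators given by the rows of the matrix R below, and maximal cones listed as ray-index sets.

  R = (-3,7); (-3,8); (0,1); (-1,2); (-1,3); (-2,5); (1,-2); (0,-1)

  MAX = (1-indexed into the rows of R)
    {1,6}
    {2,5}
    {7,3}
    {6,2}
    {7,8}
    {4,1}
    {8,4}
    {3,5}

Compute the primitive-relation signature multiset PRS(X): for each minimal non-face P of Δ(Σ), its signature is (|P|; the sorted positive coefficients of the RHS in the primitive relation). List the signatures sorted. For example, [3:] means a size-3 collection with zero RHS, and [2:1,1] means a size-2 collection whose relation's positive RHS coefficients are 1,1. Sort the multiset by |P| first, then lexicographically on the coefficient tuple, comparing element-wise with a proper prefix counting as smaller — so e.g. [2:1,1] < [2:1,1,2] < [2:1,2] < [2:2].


Primitive collections (20):

  P={3,8}:  v_{3} + v_{8} = 0 ; sig = [2:]
  P={4,7}:  v_{4} + v_{7} = 0 ; sig = [2:]
  P={1,3}:  v_{1} + v_{3} = v_{2} ; sig = [2:1]
  P={1,7}:  v_{1} + v_{7} = v_{6} ; sig = [2:1]
  P={2,8}:  v_{2} + v_{8} = v_{1} ; sig = [2:1]
  P={3,4}:  v_{3} + v_{4} = v_{5} ; sig = [2:1]
  P={4,5}:  v_{4} + v_{5} = v_{6} ; sig = [2:1]
  P={4,6}:  v_{4} + v_{6} = v_{1} ; sig = [2:1]
  P={5,6}:  v_{5} + v_{6} = v_{2} ; sig = [2:1]
  P={5,7}:  v_{5} + v_{7} = v_{3} ; sig = [2:1]
  P={5,8}:  v_{5} + v_{8} = v_{4} ; sig = [2:1]
  P={6,7}:  v_{6} + v_{7} = v_{5} ; sig = [2:1]
  P={1,5}:  v_{1} + v_{5} = 2·v_{6} ; sig = [2:2]
  P={2,4}:  v_{2} + v_{4} = 2·v_{6} ; sig = [2:2]
  P={2,7}:  v_{2} + v_{7} = 2·v_{5} ; sig = [2:2]
  P={3,6}:  v_{3} + v_{6} = 2·v_{5} ; sig = [2:2]
  P={6,8}:  v_{6} + v_{8} = 2·v_{4} ; sig = [2:2]
  P={1,2}:  v_{1} + v_{2} = 3·v_{6} ; sig = [2:3]
  P={1,8}:  v_{1} + v_{8} = 3·v_{4} ; sig = [2:3]
  P={2,3}:  v_{2} + v_{3} = 3·v_{5} ; sig = [2:3]

Signatures (|P|; sorted positive RHS coefficients), sorted:
    [2:]
    [2:]
    [2:1]
    [2:1]
    [2:1]
    [2:1]
    [2:1]
    [2:1]
    [2:1]
    [2:1]
    [2:1]
    [2:1]
    [2:2]
    [2:2]
    [2:2]
    [2:2]
    [2:2]
    [2:3]
    [2:3]
    [2:3]


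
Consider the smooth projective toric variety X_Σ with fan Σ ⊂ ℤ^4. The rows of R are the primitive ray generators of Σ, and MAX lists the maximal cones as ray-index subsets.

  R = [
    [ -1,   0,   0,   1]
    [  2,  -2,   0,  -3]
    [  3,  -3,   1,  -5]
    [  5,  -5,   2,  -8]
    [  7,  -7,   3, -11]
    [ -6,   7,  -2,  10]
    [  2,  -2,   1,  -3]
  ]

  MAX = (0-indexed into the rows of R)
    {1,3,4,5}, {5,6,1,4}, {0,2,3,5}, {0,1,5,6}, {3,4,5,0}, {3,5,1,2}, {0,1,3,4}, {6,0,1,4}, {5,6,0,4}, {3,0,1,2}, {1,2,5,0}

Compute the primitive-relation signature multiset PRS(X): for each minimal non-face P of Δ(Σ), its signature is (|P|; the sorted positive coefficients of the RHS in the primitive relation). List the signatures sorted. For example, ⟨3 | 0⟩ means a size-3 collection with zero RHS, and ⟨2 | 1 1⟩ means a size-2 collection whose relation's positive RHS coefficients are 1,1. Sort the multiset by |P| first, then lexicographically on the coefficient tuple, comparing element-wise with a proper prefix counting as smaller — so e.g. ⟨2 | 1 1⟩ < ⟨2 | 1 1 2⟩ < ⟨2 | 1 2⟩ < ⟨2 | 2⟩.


5 minimal non-faces of Δ(Σ) (on 7 rays):

  • {2,6}:  v_{2} + v_{6} = v_{3} ; sig = ⟨2 | 1⟩
  • {3,6}:  v_{3} + v_{6} = v_{4} ; sig = ⟨2 | 1⟩
  • {2,4}:  v_{2} + v_{4} = 2·v_{3} ; sig = ⟨2 | 2⟩
  • {0,1,3,5}:  v_{0} + v_{1} + v_{3} + v_{5} = 0 ; sig = ⟨4 | 0⟩
  • {0,1,4,5}:  v_{0} + v_{1} + v_{4} + v_{5} = v_{6} ; sig = ⟨4 | 1⟩

Hence PRS(X_Σ) =
[⟨2 | 1⟩, ⟨2 | 1⟩, ⟨2 | 2⟩, ⟨4 | 0⟩, ⟨4 | 1⟩]


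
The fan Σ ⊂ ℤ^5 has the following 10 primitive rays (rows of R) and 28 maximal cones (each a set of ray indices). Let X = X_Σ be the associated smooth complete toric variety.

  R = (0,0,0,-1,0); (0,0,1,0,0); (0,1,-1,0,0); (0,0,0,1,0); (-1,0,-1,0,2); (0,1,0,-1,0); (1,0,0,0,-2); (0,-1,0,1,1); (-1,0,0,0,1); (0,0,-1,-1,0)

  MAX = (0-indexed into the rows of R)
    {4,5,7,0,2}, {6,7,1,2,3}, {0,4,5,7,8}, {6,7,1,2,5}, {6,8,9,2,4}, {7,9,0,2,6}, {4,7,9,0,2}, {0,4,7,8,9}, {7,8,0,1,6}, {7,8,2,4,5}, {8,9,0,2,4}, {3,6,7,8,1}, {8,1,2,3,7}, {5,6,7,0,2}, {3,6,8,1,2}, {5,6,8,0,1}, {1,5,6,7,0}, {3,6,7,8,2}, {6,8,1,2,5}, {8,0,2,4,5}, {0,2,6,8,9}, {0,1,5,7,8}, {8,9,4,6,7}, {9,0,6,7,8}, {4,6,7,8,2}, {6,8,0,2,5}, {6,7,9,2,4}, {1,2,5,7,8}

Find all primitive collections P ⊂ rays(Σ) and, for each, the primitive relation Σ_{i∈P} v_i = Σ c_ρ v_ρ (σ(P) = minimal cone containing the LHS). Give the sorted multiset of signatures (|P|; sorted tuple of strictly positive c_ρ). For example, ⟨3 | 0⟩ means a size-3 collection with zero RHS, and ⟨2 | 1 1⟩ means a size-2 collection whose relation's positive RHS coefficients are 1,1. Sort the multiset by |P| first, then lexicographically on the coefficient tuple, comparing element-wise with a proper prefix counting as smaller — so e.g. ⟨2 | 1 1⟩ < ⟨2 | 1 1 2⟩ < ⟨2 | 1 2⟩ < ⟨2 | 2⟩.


|primitive collections| = 14. Relations:

  {0,3}:  v_{0} + v_{3} = 0 ; sig = ⟨2 | 0⟩
  {1,9}:  v_{1} + v_{9} = v_{0} ; sig = ⟨2 | 1⟩
  {3,5}:  v_{3} + v_{5} = v_{1} + v_{2} ; sig = ⟨2 | 1 1⟩
  {3,9}:  v_{3} + v_{9} = v_{4} + v_{6} ; sig = ⟨2 | 1 1⟩
  {1,4}:  v_{1} + v_{4} = v_{5} + v_{7} + v_{8} ; sig = ⟨2 | 1 1 1⟩
  {3,4}:  v_{3} + v_{4} = v_{2} + v_{7} + v_{8} ; sig = ⟨2 | 1 1 1⟩
  {5,9}:  v_{5} + v_{9} = 2·v_{0} + v_{2} ; sig = ⟨2 | 1 2⟩
  {0,1,2}:  v_{0} + v_{1} + v_{2} = v_{5} ; sig = ⟨3 | 1⟩
  {0,4,6}:  v_{0} + v_{4} + v_{6} = v_{9} ; sig = ⟨3 | 1⟩
  {4,5,6}:  v_{4} + v_{5} + v_{6} = v_{0} + v_{2} ; sig = ⟨3 | 1 1⟩
  {5,6,7,8}:  v_{5} + v_{6} + v_{7} + v_{8} = 0 ; sig = ⟨4 | 0⟩
  {0,2,7,8}:  v_{0} + v_{2} + v_{7} + v_{8} = v_{4} ; sig = ⟨4 | 1⟩
  {2,7,8,9}:  v_{2} + v_{7} + v_{8} + v_{9} = 2·v_{4} + v_{6} ; sig = ⟨4 | 1 2⟩
  {1,2,6,7,8}:  v_{1} + v_{2} + v_{6} + v_{7} + v_{8} = v_{3} ; sig = ⟨5 | 1⟩

Signatures (|P|; sorted positive RHS coefficients), sorted:
    ⟨2 | 0⟩
    ⟨2 | 1⟩
    ⟨2 | 1 1⟩
    ⟨2 | 1 1⟩
    ⟨2 | 1 1 1⟩
    ⟨2 | 1 1 1⟩
    ⟨2 | 1 2⟩
    ⟨3 | 1⟩
    ⟨3 | 1⟩
    ⟨3 | 1 1⟩
    ⟨4 | 0⟩
    ⟨4 | 1⟩
    ⟨4 | 1 2⟩
    ⟨5 | 1⟩


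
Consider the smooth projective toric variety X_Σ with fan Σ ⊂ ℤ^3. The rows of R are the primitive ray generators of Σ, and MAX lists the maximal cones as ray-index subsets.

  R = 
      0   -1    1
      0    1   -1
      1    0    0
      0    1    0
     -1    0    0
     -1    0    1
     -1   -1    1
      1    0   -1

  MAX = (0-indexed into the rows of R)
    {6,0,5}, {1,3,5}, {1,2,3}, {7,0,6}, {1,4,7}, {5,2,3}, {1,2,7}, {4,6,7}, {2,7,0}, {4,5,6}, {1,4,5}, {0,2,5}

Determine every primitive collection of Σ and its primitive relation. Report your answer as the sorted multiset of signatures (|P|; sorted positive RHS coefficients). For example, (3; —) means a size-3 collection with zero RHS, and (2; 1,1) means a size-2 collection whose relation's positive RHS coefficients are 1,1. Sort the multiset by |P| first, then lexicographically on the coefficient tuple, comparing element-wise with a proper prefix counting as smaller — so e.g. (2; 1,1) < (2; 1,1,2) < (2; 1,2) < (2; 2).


|primitive collections| = 11. Relations:

  • {0,1}:  v_{0} + v_{1} = 0 ; sig = (2; —)
  • {2,4}:  v_{2} + v_{4} = 0 ; sig = (2; —)
  • {5,7}:  v_{5} + v_{7} = 0 ; sig = (2; —)
  • {0,4}:  v_{0} + v_{4} = v_{6} ; sig = (2; 1)
  • {1,6}:  v_{1} + v_{6} = v_{4} ; sig = (2; 1)
  • {2,6}:  v_{2} + v_{6} = v_{0} ; sig = (2; 1)
  • {3,6}:  v_{3} + v_{6} = v_{5} ; sig = (2; 1)
  • {0,3}:  v_{0} + v_{3} = v_{2} + v_{5} ; sig = (2; 1,1)
  • {3,4}:  v_{3} + v_{4} = v_{1} + v_{5} ; sig = (2; 1,1)
  • {3,7}:  v_{3} + v_{7} = v_{1} + v_{2} ; sig = (2; 1,1)
  • {1,2,5}:  v_{1} + v_{2} + v_{5} = v_{3} ; sig = (3; 1)

Hence PRS(X_Σ) =
    (2; —)
    (2; —)
    (2; —)
    (2; 1)
    (2; 1)
    (2; 1)
    (2; 1)
    (2; 1,1)
    (2; 1,1)
    (2; 1,1)
    (3; 1)


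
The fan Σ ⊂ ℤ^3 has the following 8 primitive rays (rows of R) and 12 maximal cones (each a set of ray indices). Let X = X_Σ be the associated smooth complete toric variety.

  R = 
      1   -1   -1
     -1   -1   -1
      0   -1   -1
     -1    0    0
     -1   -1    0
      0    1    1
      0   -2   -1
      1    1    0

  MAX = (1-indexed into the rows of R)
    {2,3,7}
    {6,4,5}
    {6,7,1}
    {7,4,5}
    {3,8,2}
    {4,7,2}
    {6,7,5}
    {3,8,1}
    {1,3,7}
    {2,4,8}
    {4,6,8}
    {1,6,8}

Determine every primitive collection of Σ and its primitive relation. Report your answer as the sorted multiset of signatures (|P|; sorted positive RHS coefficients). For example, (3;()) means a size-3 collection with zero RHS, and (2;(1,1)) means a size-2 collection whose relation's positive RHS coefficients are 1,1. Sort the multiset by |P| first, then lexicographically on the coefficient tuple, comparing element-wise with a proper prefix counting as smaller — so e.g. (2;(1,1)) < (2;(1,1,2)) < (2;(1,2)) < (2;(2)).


Δ(Σ) — 8 vertices, 11 min non-faces:

  {3,6}:  v_{3} + v_{6} = 0  →  sig = (2;())
  {5,8}:  v_{5} + v_{8} = 0  →  sig = (2;())
  {1,4}:  v_{1} + v_{4} = v_{3}  →  sig = (2;(1))
  {1,5}:  v_{1} + v_{5} = v_{7}  →  sig = (2;(1))
  {2,6}:  v_{2} + v_{6} = v_{4}  →  sig = (2;(1))
  {3,4}:  v_{3} + v_{4} = v_{2}  →  sig = (2;(1))
  {7,8}:  v_{7} + v_{8} = v_{1}  →  sig = (2;(1))
  {3,5}:  v_{3} + v_{5} = v_{4} + v_{7}  →  sig = (2;(1,1))
  {2,5}:  v_{2} + v_{5} = 2·v_{4} + v_{7}  →  sig = (2;(1,2))
  {1,2}:  v_{1} + v_{2} = 2·v_{3}  →  sig = (2;(2))
  {4,6,7}:  v_{4} + v_{6} + v_{7} = v_{5}  →  sig = (3;(1))

Signatures (|P|; sorted positive RHS coefficients), sorted:
    (2;())
    (2;())
    (2;(1))
    (2;(1))
    (2;(1))
    (2;(1))
    (2;(1))
    (2;(1,1))
    (2;(1,2))
    (2;(2))
    (3;(1))


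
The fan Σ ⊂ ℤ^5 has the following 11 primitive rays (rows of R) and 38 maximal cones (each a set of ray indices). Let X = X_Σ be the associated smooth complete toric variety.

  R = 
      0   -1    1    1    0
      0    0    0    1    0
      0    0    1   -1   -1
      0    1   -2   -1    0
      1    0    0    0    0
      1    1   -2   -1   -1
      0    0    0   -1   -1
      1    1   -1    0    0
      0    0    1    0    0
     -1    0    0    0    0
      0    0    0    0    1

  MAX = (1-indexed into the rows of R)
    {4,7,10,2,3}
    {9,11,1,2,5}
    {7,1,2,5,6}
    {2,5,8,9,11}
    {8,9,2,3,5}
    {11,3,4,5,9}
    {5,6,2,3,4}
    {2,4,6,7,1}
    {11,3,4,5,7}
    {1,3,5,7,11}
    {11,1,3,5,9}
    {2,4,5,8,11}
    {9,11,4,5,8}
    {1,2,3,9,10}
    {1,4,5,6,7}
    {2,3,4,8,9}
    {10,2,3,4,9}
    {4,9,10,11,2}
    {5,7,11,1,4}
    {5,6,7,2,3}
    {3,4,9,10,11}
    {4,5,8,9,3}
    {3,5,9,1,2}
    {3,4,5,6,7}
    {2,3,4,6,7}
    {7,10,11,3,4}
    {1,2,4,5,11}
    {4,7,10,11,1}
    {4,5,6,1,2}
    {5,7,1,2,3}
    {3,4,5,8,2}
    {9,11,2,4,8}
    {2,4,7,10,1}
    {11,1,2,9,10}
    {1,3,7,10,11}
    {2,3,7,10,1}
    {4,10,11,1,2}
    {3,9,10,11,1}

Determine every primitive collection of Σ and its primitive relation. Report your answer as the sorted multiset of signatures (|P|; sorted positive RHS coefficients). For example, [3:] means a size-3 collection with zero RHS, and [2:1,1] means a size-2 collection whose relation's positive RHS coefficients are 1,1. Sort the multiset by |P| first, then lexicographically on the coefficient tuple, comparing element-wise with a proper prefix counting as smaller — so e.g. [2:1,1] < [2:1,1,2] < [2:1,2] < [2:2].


|primitive collections| = 17. Relations:

  P = {5,10}:  v_{5} + v_{10} = 0  so sig = [2:]
  P = {7,9}:  v_{7} + v_{9} = v_{3}  so sig = [2:1]
  P = {1,8}:  v_{1} + v_{8} = v_{2} + v_{5}  so sig = [2:1,1]
  P = {6,11}:  v_{6} + v_{11} = v_{4} + v_{5}  so sig = [2:1,1]
  P = {6,10}:  v_{6} + v_{10} = v_{2} + v_{4} + v_{7}  so sig = [2:1,1,1]
  P = {8,10}:  v_{8} + v_{10} = v_{2} + v_{4} + v_{9}  so sig = [2:1,1,1]
  P = {6,9}:  v_{6} + v_{9} = v_{2} + v_{3} + v_{4} + v_{5}  so sig = [2:1,1,1,1]
  P = {7,8}:  v_{7} + v_{8} = v_{2} + v_{3} + v_{4} + v_{5}  so sig = [2:1,1,1,1]
  P = {6,8}:  v_{6} + v_{8} = 2·v_{2} + v_{3} + 2·v_{4} + 2·v_{5}  so sig = [2:1,2,2,2]
  P = {1,4,9}:  v_{1} + v_{4} + v_{9} = 0  so sig = [3:]
  P = {2,7,11}:  v_{2} + v_{7} + v_{11} = 0  so sig = [3:]
  P = {1,3,4}:  v_{1} + v_{3} + v_{4} = v_{7}  so sig = [3:1]
  P = {2,3,11}:  v_{2} + v_{3} + v_{11} = v_{9}  so sig = [3:1]
  P = {1,3,6}:  v_{1} + v_{3} + v_{6} = v_{2} + v_{5} + 2·v_{7}  so sig = [3:1,1,2]
  P = {3,8,11}:  v_{3} + v_{8} + v_{11} = v_{4} + v_{5} + 2·v_{9}  so sig = [3:1,1,2]
  P = {2,4,5,7}:  v_{2} + v_{4} + v_{5} + v_{7} = v_{6}  so sig = [4:1]
  P = {2,4,5,9}:  v_{2} + v_{4} + v_{5} + v_{9} = v_{8}  so sig = [4:1]

Sorted signature multiset PRS(X):
    |P|=2: 9 collections, coeffs (), (1), (1,1), (1,1), (1,1,1), (1,1,1), (1,1,1,1), (1,1,1,1), (1,2,2,2)
    |P|=3: 6 collections, coeffs (), (), (1), (1), (1,1,2), (1,1,2)
    |P|=4: 2 collections, coeffs (1), (1)
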